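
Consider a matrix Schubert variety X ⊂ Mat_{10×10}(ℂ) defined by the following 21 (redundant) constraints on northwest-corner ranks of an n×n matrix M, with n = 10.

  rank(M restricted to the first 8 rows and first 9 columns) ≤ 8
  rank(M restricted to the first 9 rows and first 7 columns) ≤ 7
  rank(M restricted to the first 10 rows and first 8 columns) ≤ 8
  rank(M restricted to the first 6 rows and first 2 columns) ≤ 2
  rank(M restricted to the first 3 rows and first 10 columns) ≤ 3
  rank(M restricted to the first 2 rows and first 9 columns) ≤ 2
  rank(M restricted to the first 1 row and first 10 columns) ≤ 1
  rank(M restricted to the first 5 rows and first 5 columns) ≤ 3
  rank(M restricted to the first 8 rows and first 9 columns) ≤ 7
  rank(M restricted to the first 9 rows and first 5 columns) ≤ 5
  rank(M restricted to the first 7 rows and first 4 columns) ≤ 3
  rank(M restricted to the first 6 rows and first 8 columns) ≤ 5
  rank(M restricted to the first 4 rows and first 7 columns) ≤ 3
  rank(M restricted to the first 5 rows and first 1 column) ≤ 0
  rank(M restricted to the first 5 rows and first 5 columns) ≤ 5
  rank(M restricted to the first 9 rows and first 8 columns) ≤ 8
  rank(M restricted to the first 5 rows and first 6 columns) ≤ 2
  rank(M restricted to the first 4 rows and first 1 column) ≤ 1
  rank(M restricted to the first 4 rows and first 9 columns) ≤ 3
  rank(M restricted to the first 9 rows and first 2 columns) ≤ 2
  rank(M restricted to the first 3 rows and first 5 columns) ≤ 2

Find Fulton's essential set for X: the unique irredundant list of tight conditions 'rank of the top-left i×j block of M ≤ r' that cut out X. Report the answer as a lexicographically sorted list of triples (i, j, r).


The tightest implied rank at each (i,j), from the 21 conditions:

  R[1]: 0, 1, 1, 1, 1, 1, 1, 1, 1, 1
  R[2]: 0, 1, 2, 2, 2, 2, 2, 2, 2, 2
  R[3]: 0, 1, 2, 2, 2, 2, 3, 3, 3, 3
  R[4]: 0, 1, 2, 2, 2, 2, 3, 3, 3, 4
  R[5]: 0, 1, 2, 2, 2, 2, 3, 4, 4, 5
  R[6]: 1, 2, 3, 3, 3, 3, 4, 5, 5, 6
  R[7]: 1, 2, 3, 3, 4, 4, 5, 6, 6, 7
  R[8]: 1, 2, 3, 4, 5, 5, 6, 7, 7, 8
  R[9]: 1, 2, 3, 4, 5, 6, 7, 8, 8, 9
  R[10]: 1, 2, 3, 4, 5, 6, 7, 8, 9, 10

second differences of R give the permutation w = (2, 3, 7, 10, 8, 1, 5, 4, 6, 9).

D(w) has 17 cells with 4 SE-corners; essential set:

[(4, 9, 3), (5, 1, 0), (5, 6, 2), (7, 4, 3)]


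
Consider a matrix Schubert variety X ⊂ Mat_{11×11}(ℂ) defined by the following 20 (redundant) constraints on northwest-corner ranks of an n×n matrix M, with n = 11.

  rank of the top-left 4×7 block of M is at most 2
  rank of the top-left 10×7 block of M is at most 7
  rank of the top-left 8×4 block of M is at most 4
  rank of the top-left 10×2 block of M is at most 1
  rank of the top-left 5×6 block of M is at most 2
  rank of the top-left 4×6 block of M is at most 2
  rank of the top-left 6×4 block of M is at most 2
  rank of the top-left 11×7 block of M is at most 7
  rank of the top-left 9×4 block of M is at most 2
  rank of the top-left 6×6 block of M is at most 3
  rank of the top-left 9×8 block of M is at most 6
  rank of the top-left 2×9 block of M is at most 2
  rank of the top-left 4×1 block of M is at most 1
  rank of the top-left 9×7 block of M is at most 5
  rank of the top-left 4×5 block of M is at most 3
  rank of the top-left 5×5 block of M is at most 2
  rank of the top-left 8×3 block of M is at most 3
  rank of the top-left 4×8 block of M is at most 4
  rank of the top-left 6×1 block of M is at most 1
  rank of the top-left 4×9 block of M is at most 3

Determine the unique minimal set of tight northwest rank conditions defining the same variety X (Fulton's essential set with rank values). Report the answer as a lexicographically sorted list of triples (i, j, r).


Propagating the 20 rank bounds to every northwest block:

  row 1: 1  1  1  1  1  1  1  1  1  1  1
  row 2: 1  1  2  2  2  2  2  2  2  2  2
  row 3: 1  1  2  2  2  2  2  3  3  3  3
  row 4: 1  1  2  2  2  2  2  3  3  4  4
  row 5: 1  1  2  2  2  2  3  4  4  5  5
  row 6: 1  1  2  2  3  3  4  5  5  6  6
  row 7: 1  1  2  2  3  4  5  6  6  7  7
  row 8: 1  1  2  2  3  4  5  6  7  8  8
  row 9: 1  1  2  2  3  4  5  6  7  8  9
  row 10: 1  1  2  3  4  5  6  7  8  9  10
  row 11: 1  2  3  4  5  6  7  8  9  10  11

the unique w with this rank table is (1, 3, 8, 10, 7, 5, 6, 9, 11, 4, 2).

Fulton essential set (5 of the 25 Rothe cells):

[(4, 7, 2), (4, 9, 3), (5, 6, 2), (9, 4, 2), (10, 2, 1)]


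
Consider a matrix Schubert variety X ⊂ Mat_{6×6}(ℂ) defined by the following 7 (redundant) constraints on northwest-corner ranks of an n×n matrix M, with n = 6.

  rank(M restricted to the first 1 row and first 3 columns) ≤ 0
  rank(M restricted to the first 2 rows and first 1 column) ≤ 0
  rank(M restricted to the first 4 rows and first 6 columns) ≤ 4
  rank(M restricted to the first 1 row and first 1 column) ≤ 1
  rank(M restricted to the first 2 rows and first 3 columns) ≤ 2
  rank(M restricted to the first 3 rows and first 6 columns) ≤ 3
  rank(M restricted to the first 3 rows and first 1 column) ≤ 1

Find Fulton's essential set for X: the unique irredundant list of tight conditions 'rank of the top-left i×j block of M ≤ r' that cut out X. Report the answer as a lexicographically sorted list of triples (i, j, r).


Computing R[i][j] = min implied NW-rank bound (n=6, 7 conditions):

  row 1: 0 0 0 1 1 1
  row 2: 0 1 1 2 2 2
  row 3: 1 2 2 3 3 3
  row 4: 1 2 3 4 4 4
  row 5: 1 2 3 4 5 5
  row 6: 1 2 3 4 5 6

second differences of R give the permutation w = (4, 2, 1, 3, 5, 6).

|D(w)|=4, |Ess(w)|=2:

[(1, 3, 0), (2, 1, 0)]


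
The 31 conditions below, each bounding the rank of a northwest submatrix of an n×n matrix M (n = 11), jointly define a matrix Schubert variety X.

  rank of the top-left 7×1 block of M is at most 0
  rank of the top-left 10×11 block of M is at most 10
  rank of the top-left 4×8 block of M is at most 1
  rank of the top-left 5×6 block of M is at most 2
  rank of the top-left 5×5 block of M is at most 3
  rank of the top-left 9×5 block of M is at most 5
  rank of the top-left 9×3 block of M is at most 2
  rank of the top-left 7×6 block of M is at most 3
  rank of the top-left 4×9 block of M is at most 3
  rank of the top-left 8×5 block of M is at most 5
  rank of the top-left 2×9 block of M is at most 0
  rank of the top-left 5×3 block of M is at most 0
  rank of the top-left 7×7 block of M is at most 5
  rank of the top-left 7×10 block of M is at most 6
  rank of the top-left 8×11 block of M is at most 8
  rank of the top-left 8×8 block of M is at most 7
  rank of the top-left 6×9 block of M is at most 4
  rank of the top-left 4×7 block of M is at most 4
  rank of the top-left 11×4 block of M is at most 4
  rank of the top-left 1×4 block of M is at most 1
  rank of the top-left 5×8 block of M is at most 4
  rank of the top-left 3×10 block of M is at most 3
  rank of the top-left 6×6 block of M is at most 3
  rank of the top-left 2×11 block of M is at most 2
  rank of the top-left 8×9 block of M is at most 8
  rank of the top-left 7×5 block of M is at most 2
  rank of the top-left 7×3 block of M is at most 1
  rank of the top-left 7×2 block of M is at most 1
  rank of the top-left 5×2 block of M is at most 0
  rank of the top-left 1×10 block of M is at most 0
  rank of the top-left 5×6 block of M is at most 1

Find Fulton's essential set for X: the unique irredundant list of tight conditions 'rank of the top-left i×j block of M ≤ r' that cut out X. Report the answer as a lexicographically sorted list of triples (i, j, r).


Rank table r_w(11×11) implied by the 31 constraints:

  row 1: 0 | 0 | 0 | 0 | 0 | 0 | 0 | 0 | 0 | 0 | 1
  row 2: 0 | 0 | 0 | 0 | 0 | 0 | 0 | 0 | 0 | 1 | 2
  row 3: 0 | 0 | 0 | 1 | 1 | 1 | 1 | 1 | 1 | 2 | 3
  row 4: 0 | 0 | 0 | 1 | 1 | 1 | 1 | 1 | 2 | 3 | 4
  row 5: 0 | 0 | 0 | 1 | 1 | 1 | 2 | 2 | 3 | 4 | 5
  row 6: 0 | 1 | 1 | 2 | 2 | 2 | 3 | 3 | 4 | 5 | 6
  row 7: 0 | 1 | 1 | 2 | 2 | 3 | 4 | 4 | 5 | 6 | 7
  row 8: 1 | 2 | 2 | 3 | 3 | 4 | 5 | 5 | 6 | 7 | 8
  row 9: 1 | 2 | 2 | 3 | 4 | 5 | 6 | 6 | 7 | 8 | 9
  row 10: 1 | 2 | 3 | 4 | 5 | 6 | 7 | 7 | 8 | 9 | 10
  row 11: 1 | 2 | 3 | 4 | 5 | 6 | 7 | 8 | 9 | 10 | 11

reading off 1-entries of Δ²R: w = (11, 10, 4, 9, 7, 2, 6, 1, 5, 3, 8).

9 SE-corners of the 39-cell Rothe diagram give Ess(w):

[(1, 10, 0), (2, 9, 0), (4, 8, 1), (5, 3, 0), (5, 6, 1), (7, 1, 0), (7, 3, 1), (7, 5, 2), (9, 3, 2)]


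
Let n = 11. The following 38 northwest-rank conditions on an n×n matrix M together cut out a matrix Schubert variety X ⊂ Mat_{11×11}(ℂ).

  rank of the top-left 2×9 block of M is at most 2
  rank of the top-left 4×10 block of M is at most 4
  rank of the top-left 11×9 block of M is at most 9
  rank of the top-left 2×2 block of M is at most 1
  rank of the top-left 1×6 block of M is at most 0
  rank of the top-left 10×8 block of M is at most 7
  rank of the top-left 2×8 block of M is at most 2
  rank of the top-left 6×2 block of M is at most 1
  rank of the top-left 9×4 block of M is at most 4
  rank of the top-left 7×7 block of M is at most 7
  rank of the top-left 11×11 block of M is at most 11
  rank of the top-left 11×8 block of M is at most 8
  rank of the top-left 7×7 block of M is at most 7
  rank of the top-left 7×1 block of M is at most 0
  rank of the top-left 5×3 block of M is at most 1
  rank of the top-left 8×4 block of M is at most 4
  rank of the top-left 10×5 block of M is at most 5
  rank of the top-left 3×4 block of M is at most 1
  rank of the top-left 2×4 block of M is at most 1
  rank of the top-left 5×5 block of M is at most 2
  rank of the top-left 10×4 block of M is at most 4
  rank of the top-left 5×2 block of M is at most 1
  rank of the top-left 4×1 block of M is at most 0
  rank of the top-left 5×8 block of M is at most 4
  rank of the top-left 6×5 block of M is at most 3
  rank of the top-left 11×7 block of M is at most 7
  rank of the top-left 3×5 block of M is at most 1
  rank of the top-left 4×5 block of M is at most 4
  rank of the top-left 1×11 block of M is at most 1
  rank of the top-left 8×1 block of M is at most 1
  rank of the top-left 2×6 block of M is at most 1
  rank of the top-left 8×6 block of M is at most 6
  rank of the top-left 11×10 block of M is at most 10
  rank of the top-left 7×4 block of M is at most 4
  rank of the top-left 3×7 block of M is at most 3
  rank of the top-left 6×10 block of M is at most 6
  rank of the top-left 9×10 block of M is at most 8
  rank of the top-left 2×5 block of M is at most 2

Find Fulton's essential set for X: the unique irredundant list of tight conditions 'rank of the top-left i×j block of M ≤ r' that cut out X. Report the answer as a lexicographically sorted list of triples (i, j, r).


Computing R[i][j] = min implied NW-rank bound (n=11, 38 conditions):

  row 1: 0 | 0 | 0 | 0 | 0 | 0 | 1 | 1 | 1 | 1 | 1
  row 2: 0 | 1 | 1 | 1 | 1 | 1 | 2 | 2 | 2 | 2 | 2
  row 3: 0 | 1 | 1 | 1 | 1 | 2 | 3 | 3 | 3 | 3 | 3
  row 4: 0 | 1 | 1 | 2 | 2 | 3 | 4 | 4 | 4 | 4 | 4
  row 5: 0 | 1 | 1 | 2 | 2 | 3 | 4 | 4 | 5 | 5 | 5
  row 6: 0 | 1 | 2 | 3 | 3 | 4 | 5 | 5 | 6 | 6 | 6
  row 7: 0 | 1 | 2 | 3 | 4 | 5 | 6 | 6 | 7 | 7 | 7
  row 8: 1 | 2 | 3 | 4 | 5 | 6 | 7 | 7 | 8 | 8 | 8
  row 9: 1 | 2 | 3 | 4 | 5 | 6 | 7 | 7 | 8 | 8 | 9
  row 10: 1 | 2 | 3 | 4 | 5 | 6 | 7 | 7 | 8 | 9 | 10
  row 11: 1 | 2 | 3 | 4 | 5 | 6 | 7 | 8 | 9 | 10 | 11

the unique w with this rank table is (7, 2, 6, 4, 9, 3, 5, 1, 11, 10, 8).

Fulton essential set (8 of the 22 Rothe cells):

[(1, 6, 0), (3, 5, 1), (5, 3, 1), (5, 5, 2), (5, 8, 4), (7, 1, 0), (9, 10, 8), (10, 8, 7)]


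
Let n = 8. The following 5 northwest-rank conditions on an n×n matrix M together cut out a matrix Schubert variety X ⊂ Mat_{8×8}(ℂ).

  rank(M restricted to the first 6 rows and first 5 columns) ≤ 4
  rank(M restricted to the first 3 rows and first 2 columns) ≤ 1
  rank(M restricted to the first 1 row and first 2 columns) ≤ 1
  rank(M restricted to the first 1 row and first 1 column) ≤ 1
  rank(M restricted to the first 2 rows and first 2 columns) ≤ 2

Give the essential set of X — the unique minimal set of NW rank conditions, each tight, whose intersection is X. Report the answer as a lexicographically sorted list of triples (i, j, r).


Recovering R(i,j) via the rank-extension bound from the 5 conditions:

  1  1  1  1  1  1  1  1
  1  1  2  2  2  2  2  2
  1  1  2  3  3  3  3  3
  1  2  3  4  4  4  4  4
  1  2  3  4  4  5  5  5
  1  2  3  4  4  5  6  6
  1  2  3  4  5  6  7  7
  1  2  3  4  5  6  7  8

second differences of R give the permutation w = (1, 3, 4, 2, 6, 7, 5, 8).

|D(w)|=4, |Ess(w)|=2:

[(3, 2, 1), (6, 5, 4)]


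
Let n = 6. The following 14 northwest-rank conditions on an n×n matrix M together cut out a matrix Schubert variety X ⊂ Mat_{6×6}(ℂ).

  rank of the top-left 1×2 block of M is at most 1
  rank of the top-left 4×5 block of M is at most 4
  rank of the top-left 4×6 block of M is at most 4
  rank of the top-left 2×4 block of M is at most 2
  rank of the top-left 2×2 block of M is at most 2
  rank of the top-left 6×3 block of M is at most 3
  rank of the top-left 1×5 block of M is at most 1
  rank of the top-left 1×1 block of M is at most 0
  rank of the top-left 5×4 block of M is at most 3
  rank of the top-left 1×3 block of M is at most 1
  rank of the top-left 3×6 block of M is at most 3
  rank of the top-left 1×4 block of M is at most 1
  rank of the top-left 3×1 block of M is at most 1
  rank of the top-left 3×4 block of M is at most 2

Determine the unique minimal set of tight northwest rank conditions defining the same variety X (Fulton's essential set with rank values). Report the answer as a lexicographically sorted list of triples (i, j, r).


Propagating the 14 rank bounds to every northwest block:

  row 1: 0 1 1 1 1 1
  row 2: 1 2 2 2 2 2
  row 3: 1 2 2 2 3 3
  row 4: 1 2 3 3 4 4
  row 5: 1 2 3 3 4 5
  row 6: 1 2 3 4 5 6

the unique w with this rank table is (2, 1, 5, 3, 6, 4).

ℓ(w)=4; the 3 essential cells (i,j,r):

[(1, 1, 0), (3, 4, 2), (5, 4, 3)]


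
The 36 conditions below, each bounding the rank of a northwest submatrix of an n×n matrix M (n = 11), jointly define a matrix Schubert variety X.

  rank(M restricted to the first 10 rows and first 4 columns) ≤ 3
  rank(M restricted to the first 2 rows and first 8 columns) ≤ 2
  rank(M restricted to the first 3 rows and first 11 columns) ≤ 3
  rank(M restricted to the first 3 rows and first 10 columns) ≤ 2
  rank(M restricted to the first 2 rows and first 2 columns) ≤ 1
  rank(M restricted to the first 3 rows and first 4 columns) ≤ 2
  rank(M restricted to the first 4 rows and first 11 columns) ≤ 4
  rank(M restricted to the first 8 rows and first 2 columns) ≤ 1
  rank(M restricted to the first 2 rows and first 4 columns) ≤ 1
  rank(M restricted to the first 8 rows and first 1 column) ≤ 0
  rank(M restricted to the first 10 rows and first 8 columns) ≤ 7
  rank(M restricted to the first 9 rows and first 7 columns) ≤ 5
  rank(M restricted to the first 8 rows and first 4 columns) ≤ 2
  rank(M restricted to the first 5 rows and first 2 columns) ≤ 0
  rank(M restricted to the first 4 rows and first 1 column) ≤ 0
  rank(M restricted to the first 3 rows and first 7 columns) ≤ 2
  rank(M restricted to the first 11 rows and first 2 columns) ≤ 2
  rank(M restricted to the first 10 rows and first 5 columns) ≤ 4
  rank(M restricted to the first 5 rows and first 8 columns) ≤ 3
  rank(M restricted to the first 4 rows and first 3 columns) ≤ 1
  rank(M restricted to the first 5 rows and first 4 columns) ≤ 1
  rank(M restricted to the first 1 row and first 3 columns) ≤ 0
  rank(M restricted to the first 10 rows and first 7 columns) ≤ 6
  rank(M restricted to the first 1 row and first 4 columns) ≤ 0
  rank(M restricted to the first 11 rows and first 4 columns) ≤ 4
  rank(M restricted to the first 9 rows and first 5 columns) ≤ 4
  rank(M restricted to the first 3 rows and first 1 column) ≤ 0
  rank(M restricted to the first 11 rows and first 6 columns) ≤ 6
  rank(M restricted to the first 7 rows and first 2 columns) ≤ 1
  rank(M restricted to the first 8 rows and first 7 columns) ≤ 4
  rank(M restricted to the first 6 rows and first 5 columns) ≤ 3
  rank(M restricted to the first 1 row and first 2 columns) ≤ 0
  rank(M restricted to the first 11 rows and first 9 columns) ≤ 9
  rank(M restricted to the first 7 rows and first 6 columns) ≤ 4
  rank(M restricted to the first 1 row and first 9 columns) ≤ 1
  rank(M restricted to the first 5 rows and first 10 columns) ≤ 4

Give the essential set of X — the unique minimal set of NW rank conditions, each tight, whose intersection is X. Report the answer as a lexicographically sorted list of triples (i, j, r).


Propagating the 36 rank bounds to every northwest block:

  row 1: 0 0 0 0 1 1 1 1 1 1 1
  row 2: 0 0 1 1 2 2 2 2 2 2 2
  row 3: 0 0 1 1 2 2 2 2 2 2 3
  row 4: 0 0 1 1 2 3 3 3 3 3 4
  row 5: 0 0 1 1 2 3 3 3 4 4 5
  row 6: 0 1 2 2 3 4 4 4 5 5 6
  row 7: 0 1 2 2 3 4 4 5 6 6 7
  row 8: 0 1 2 2 3 4 4 5 6 7 8
  row 9: 1 2 3 3 4 5 5 6 7 8 9
  row 10: 1 2 3 3 4 5 6 7 8 9 10
  row 11: 1 2 3 4 5 6 7 8 9 10 11

so w = (5, 3, 11, 6, 9, 2, 8, 10, 1, 7, 4).

D(w) has 30 cells with 9 SE-corners; essential set:

[(1, 4, 0), (3, 10, 2), (5, 2, 0), (5, 4, 1), (5, 8, 3), (8, 1, 0), (8, 4, 2), (8, 7, 4), (10, 4, 3)]


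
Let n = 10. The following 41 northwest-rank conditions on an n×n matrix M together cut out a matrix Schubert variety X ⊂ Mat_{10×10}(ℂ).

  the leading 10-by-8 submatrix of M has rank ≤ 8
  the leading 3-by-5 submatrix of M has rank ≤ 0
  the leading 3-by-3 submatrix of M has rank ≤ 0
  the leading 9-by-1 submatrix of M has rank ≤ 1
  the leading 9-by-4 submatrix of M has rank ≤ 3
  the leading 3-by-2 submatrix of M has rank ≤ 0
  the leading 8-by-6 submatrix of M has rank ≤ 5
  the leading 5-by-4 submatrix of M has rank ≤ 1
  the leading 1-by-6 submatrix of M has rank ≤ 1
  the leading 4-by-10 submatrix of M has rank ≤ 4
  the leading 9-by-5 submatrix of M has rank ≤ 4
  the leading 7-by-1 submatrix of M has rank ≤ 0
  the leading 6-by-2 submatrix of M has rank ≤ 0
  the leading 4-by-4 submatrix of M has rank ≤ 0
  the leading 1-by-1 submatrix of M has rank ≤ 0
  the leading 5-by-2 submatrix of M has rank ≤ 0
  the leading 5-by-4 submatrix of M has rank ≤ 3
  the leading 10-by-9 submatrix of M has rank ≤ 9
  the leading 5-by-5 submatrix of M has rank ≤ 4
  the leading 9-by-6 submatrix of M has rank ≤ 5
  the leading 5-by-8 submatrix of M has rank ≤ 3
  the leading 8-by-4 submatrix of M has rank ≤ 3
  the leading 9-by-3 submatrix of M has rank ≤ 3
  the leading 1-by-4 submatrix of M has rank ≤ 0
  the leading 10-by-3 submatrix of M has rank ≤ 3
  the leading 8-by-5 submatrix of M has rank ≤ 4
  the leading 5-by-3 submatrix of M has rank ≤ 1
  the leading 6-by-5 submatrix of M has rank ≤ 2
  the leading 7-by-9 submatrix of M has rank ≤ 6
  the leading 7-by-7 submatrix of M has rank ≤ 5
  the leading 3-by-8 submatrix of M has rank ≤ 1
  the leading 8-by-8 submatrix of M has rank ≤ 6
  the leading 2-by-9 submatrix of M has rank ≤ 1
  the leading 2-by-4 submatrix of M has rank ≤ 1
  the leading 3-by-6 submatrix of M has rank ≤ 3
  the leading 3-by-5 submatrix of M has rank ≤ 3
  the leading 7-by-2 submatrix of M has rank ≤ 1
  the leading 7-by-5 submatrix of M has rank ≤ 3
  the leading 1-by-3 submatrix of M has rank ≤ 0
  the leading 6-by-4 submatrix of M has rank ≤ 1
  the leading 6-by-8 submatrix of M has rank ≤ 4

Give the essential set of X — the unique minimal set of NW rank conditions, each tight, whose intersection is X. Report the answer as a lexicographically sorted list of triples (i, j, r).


Rank table r_w(10×10) implied by the 41 constraints:

  i=1: 0 | 0 | 0 | 0 | 0 | 1 | 1 | 1 | 1 | 1
  i=2: 0 | 0 | 0 | 0 | 0 | 1 | 1 | 1 | 1 | 2
  i=3: 0 | 0 | 0 | 0 | 0 | 1 | 1 | 1 | 2 | 3
  i=4: 0 | 0 | 0 | 0 | 1 | 2 | 2 | 2 | 3 | 4
  i=5: 0 | 0 | 1 | 1 | 2 | 3 | 3 | 3 | 4 | 5
  i=6: 0 | 0 | 1 | 1 | 2 | 3 | 4 | 4 | 5 | 6
  i=7: 0 | 1 | 2 | 2 | 3 | 4 | 5 | 5 | 6 | 7
  i=8: 1 | 2 | 3 | 3 | 4 | 5 | 6 | 6 | 7 | 8
  i=9: 1 | 2 | 3 | 3 | 4 | 5 | 6 | 7 | 8 | 9
  i=10: 1 | 2 | 3 | 4 | 5 | 6 | 7 | 8 | 9 | 10

the unique w with this rank table is (6, 10, 9, 5, 3, 7, 2, 1, 8, 4).

ℓ(w)=31; the 8 essential cells (i,j,r):

[(2, 9, 1), (3, 5, 0), (3, 8, 1), (4, 4, 0), (6, 2, 0), (6, 4, 1), (7, 1, 0), (9, 4, 3)]


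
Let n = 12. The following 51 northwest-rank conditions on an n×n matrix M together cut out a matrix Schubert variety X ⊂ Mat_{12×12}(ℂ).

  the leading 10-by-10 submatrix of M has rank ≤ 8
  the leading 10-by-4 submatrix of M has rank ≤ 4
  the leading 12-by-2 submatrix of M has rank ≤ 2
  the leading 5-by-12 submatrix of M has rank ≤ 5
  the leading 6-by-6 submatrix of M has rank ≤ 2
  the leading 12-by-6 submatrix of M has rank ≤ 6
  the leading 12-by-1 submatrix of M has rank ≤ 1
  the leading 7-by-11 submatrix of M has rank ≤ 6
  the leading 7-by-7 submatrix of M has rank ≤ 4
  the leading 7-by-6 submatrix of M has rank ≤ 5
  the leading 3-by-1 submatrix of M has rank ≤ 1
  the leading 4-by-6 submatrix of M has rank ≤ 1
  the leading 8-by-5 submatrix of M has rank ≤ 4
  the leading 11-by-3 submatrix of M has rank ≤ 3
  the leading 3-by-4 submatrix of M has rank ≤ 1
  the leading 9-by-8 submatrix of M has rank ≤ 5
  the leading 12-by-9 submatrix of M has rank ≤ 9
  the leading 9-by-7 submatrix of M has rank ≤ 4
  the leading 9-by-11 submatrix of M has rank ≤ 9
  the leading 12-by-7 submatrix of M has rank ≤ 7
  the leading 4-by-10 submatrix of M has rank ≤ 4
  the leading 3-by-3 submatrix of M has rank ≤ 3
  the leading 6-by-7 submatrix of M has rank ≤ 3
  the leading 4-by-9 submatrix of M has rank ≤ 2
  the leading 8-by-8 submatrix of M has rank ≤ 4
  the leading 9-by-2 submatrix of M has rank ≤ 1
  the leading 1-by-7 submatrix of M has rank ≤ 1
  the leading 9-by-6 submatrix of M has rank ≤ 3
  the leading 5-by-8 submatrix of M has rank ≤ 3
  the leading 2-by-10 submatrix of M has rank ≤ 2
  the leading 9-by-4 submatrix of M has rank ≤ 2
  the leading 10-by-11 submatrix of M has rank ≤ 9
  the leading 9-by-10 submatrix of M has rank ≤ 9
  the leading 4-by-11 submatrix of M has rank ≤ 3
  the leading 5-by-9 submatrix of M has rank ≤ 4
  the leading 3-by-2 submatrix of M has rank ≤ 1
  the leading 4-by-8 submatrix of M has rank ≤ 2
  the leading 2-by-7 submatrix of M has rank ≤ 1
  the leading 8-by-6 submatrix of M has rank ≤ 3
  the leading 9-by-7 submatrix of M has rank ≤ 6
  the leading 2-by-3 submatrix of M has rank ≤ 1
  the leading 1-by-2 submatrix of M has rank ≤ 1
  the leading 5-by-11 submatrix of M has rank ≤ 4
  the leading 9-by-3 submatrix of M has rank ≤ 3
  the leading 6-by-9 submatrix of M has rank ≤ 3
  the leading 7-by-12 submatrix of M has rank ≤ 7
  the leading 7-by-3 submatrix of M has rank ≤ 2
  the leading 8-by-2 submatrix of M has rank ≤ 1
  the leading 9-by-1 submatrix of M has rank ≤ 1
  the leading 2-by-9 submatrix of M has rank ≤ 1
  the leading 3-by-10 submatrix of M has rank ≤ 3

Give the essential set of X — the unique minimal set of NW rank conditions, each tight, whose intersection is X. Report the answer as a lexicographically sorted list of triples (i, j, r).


Computing R[i][j] = min implied NW-rank bound (n=12, 51 conditions):

  R[1]: 1 | 1 | 1 | 1 | 1 | 1 | 1 | 1 | 1 | 1 | 1 | 1
  R[2]: 1 | 1 | 1 | 1 | 1 | 1 | 1 | 1 | 1 | 2 | 2 | 2
  R[3]: 1 | 1 | 1 | 1 | 1 | 1 | 2 | 2 | 2 | 3 | 3 | 3
  R[4]: 1 | 1 | 1 | 1 | 1 | 1 | 2 | 2 | 2 | 3 | 3 | 4
  R[5]: 1 | 1 | 2 | 2 | 2 | 2 | 3 | 3 | 3 | 4 | 4 | 5
  R[6]: 1 | 1 | 2 | 2 | 2 | 2 | 3 | 3 | 3 | 4 | 5 | 6
  R[7]: 1 | 1 | 2 | 2 | 3 | 3 | 4 | 4 | 4 | 5 | 6 | 7
  R[8]: 1 | 1 | 2 | 2 | 3 | 3 | 4 | 4 | 5 | 6 | 7 | 8
  R[9]: 1 | 1 | 2 | 2 | 3 | 3 | 4 | 5 | 6 | 7 | 8 | 9
  R[10]: 1 | 2 | 3 | 3 | 4 | 4 | 5 | 6 | 7 | 8 | 9 | 10
  R[11]: 1 | 2 | 3 | 4 | 5 | 5 | 6 | 7 | 8 | 9 | 10 | 11
  R[12]: 1 | 2 | 3 | 4 | 5 | 6 | 7 | 8 | 9 | 10 | 11 | 12

reading off 1-entries of Δ²R: w = (1, 10, 7, 12, 3, 11, 5, 9, 8, 2, 4, 6).

Rothe diagram D(w) (37 cells), 10 SE-corners (essential conditions):

[(2, 9, 1), (4, 6, 1), (4, 9, 2), (4, 11, 3), (6, 6, 2), (6, 9, 3), (8, 8, 4), (9, 2, 1), (9, 4, 2), (9, 6, 3)]


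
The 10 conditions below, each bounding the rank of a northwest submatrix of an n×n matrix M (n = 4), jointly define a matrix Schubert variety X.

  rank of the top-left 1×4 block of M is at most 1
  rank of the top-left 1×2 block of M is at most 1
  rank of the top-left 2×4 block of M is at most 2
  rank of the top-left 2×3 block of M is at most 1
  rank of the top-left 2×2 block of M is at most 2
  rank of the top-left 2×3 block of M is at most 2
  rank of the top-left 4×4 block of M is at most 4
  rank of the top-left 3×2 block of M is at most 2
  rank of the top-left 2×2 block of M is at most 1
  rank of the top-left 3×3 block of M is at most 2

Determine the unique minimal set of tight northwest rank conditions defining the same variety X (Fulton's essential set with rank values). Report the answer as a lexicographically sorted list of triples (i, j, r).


Reconstructing r_w from the 10 given conditions:

  1 1 1 1
  1 1 1 2
  1 2 2 3
  1 2 3 4

hence w(1..4) = (1, 4, 2, 3).

Fulton essential set (1 of the 2 Rothe cells):

[(2, 3, 1)]


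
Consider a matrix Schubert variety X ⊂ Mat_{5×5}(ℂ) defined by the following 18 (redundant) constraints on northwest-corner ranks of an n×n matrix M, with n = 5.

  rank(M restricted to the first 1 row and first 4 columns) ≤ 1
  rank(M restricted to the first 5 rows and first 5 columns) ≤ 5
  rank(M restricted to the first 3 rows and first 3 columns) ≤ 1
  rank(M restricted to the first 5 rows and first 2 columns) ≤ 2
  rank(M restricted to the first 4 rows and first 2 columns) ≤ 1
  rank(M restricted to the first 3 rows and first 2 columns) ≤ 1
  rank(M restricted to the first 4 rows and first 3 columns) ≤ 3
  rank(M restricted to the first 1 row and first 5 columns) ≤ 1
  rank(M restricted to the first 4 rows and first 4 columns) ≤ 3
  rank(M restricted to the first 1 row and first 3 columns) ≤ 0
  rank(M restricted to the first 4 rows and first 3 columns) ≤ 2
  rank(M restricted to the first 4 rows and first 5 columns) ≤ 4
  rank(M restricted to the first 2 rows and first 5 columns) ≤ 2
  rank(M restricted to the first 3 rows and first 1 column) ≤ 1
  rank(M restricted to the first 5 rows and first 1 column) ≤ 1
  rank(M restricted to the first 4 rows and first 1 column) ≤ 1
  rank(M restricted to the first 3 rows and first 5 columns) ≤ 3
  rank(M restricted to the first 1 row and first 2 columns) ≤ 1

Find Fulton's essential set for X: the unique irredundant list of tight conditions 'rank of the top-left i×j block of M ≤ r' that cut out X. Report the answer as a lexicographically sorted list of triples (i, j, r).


Propagating the 18 rank bounds to every northwest block:

  row 1: 0 | 0 | 0 | 1 | 1
  row 2: 1 | 1 | 1 | 2 | 2
  row 3: 1 | 1 | 1 | 2 | 3
  row 4: 1 | 1 | 2 | 3 | 4
  row 5: 1 | 2 | 3 | 4 | 5

second differences of R give the permutation w = (4, 1, 5, 3, 2).

|D(w)|=6, |Ess(w)|=3:

[(1, 3, 0), (3, 3, 1), (4, 2, 1)]


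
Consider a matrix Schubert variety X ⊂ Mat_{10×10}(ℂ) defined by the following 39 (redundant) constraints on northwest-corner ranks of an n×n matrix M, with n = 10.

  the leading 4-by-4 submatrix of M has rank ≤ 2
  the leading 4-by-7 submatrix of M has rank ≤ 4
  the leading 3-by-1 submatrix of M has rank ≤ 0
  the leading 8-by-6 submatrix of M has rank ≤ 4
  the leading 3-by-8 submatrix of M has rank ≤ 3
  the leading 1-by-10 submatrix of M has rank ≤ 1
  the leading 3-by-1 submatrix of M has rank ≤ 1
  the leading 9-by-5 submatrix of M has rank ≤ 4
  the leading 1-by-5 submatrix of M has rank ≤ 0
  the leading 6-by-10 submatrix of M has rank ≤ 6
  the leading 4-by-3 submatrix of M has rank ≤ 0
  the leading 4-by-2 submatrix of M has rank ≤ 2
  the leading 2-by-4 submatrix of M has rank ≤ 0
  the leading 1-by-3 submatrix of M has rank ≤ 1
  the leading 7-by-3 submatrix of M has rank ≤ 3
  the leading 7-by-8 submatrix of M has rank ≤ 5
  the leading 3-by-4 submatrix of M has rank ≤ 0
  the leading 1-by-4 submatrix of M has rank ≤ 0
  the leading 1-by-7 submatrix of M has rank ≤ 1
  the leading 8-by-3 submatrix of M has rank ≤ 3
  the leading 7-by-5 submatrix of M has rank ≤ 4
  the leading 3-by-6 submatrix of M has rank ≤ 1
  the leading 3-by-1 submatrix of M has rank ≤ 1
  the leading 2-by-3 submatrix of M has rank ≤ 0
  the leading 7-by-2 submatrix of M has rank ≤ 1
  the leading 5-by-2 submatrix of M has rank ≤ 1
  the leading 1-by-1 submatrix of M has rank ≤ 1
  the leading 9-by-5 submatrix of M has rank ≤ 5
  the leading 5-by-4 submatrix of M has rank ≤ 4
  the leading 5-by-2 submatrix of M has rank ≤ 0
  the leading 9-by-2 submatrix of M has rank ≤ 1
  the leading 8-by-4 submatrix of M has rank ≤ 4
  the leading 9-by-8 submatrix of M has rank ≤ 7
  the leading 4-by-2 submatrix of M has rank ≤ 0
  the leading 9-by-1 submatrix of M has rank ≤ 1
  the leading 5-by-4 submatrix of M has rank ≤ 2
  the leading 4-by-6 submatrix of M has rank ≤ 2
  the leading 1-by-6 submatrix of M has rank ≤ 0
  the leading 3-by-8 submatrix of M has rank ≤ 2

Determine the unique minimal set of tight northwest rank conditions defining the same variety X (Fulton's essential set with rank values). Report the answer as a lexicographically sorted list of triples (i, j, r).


Rank table r_w(10×10) implied by the 39 constraints:

  0 | 0 | 0 | 0 | 0 | 0 | 1 | 1 | 1 | 1
  0 | 0 | 0 | 0 | 1 | 1 | 2 | 2 | 2 | 2
  0 | 0 | 0 | 0 | 1 | 1 | 2 | 2 | 3 | 3
  0 | 0 | 0 | 1 | 2 | 2 | 3 | 3 | 4 | 4
  0 | 0 | 1 | 2 | 3 | 3 | 4 | 4 | 5 | 5
  1 | 1 | 2 | 3 | 4 | 4 | 5 | 5 | 6 | 6
  1 | 1 | 2 | 3 | 4 | 4 | 5 | 5 | 6 | 7
  1 | 1 | 2 | 3 | 4 | 4 | 5 | 6 | 7 | 8
  1 | 1 | 2 | 3 | 4 | 5 | 6 | 7 | 8 | 9
  1 | 2 | 3 | 4 | 5 | 6 | 7 | 8 | 9 | 10

giving w = (7, 5, 9, 4, 3, 1, 10, 8, 6, 2) via Δ²R.

Fulton essential set (9 of the 27 Rothe cells):

[(1, 6, 0), (3, 4, 0), (3, 6, 1), (3, 8, 2), (4, 3, 0), (5, 2, 0), (7, 8, 5), (8, 6, 4), (9, 2, 1)]


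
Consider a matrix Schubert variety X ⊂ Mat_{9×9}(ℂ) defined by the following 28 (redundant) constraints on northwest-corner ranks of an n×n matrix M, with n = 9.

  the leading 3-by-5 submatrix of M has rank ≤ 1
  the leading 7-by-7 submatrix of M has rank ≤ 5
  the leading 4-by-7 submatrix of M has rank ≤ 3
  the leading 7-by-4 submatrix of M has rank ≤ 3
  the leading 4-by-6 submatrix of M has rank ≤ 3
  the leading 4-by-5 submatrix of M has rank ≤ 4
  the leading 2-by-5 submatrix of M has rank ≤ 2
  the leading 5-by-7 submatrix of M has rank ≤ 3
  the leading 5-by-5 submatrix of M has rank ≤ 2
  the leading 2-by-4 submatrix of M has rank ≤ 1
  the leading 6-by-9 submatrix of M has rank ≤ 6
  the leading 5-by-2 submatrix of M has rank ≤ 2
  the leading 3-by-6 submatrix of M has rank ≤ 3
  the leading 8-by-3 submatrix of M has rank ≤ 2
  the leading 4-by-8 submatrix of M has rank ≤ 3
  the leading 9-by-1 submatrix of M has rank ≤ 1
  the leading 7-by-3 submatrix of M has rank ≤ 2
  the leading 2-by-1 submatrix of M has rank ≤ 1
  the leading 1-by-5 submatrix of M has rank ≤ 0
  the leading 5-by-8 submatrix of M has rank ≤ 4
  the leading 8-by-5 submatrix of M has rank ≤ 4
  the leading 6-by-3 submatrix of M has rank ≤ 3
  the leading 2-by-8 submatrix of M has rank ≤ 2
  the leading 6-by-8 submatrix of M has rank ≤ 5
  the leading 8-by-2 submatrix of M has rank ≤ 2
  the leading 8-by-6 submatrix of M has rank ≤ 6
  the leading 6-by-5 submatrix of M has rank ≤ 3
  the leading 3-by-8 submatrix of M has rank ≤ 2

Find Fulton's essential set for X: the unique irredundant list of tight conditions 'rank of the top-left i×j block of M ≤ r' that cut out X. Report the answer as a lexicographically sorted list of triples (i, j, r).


Computing R[i][j] = min implied NW-rank bound (n=9, 28 conditions):

  i=1: 0 0 0 0 0 1 1 1 1
  i=2: 1 1 1 1 1 2 2 2 2
  i=3: 1 1 1 1 1 2 2 2 3
  i=4: 1 2 2 2 2 3 3 3 4
  i=5: 1 2 2 2 2 3 3 4 5
  i=6: 1 2 2 3 3 4 4 5 6
  i=7: 1 2 2 3 4 5 5 6 7
  i=8: 1 2 2 3 4 5 6 7 8
  i=9: 1 2 3 4 5 6 7 8 9

reading off 1-entries of Δ²R: w = (6, 1, 9, 2, 8, 4, 5, 7, 3).

|D(w)|=18, |Ess(w)|=6:

[(1, 5, 0), (3, 5, 1), (3, 8, 2), (5, 5, 2), (5, 7, 3), (8, 3, 2)]


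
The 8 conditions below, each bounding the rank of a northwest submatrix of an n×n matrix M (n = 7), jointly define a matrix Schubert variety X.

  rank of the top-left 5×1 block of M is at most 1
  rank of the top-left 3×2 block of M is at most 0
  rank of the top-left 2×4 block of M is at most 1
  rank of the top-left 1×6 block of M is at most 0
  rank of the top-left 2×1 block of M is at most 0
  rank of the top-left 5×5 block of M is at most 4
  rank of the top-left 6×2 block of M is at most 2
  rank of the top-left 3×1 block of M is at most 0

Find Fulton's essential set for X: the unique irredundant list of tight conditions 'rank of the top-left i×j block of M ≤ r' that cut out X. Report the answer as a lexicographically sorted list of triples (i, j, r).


Rank table r_w(7×7) implied by the 8 constraints:

  i=1: 0 | 0 | 0 | 0 | 0 | 0 | 1
  i=2: 0 | 0 | 1 | 1 | 1 | 1 | 2
  i=3: 0 | 0 | 1 | 2 | 2 | 2 | 3
  i=4: 1 | 1 | 2 | 3 | 3 | 3 | 4
  i=5: 1 | 2 | 3 | 4 | 4 | 4 | 5
  i=6: 1 | 2 | 3 | 4 | 5 | 5 | 6
  i=7: 1 | 2 | 3 | 4 | 5 | 6 | 7

second differences of R give the permutation w = (7, 3, 4, 1, 2, 5, 6).

Rothe diagram D(w) (10 cells), 2 SE-corners (essential conditions):

[(1, 6, 0), (3, 2, 0)]


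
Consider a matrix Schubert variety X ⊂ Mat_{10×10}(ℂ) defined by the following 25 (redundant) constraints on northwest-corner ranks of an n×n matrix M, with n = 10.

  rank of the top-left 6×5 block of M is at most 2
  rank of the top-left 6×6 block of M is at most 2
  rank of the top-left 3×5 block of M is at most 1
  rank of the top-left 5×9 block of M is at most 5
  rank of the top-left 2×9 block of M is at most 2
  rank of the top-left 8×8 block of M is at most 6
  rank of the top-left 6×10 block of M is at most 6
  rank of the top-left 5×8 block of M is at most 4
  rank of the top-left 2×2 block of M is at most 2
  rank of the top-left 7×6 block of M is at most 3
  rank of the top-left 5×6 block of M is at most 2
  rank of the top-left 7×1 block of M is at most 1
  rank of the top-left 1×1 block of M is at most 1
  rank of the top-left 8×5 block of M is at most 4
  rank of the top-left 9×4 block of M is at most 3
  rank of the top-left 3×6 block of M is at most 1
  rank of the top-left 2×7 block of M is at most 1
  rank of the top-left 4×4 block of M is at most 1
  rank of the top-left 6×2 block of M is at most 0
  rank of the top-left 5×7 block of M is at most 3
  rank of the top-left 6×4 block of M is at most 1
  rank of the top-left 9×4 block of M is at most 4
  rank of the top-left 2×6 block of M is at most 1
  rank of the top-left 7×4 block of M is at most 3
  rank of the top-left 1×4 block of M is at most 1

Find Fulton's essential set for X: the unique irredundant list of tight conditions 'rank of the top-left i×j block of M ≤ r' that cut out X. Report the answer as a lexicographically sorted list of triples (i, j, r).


Computing R[i][j] = min implied NW-rank bound (n=10, 25 conditions):

  0, 0, 1, 1, 1, 1, 1, 1, 1, 1
  0, 0, 1, 1, 1, 1, 1, 2, 2, 2
  0, 0, 1, 1, 1, 1, 2, 3, 3, 3
  0, 0, 1, 1, 2, 2, 3, 4, 4, 4
  0, 0, 1, 1, 2, 2, 3, 4, 5, 5
  0, 0, 1, 1, 2, 2, 3, 4, 5, 6
  1, 1, 2, 2, 3, 3, 4, 5, 6, 7
  1, 2, 3, 3, 4, 4, 5, 6, 7, 8
  1, 2, 3, 3, 4, 5, 6, 7, 8, 9
  1, 2, 3, 4, 5, 6, 7, 8, 9, 10

hence w(1..10) = (3, 8, 7, 5, 9, 10, 1, 2, 6, 4).

6 SE-corners of the 25-cell Rothe diagram give Ess(w):

[(2, 7, 1), (3, 6, 1), (6, 2, 0), (6, 4, 1), (6, 6, 2), (9, 4, 3)]


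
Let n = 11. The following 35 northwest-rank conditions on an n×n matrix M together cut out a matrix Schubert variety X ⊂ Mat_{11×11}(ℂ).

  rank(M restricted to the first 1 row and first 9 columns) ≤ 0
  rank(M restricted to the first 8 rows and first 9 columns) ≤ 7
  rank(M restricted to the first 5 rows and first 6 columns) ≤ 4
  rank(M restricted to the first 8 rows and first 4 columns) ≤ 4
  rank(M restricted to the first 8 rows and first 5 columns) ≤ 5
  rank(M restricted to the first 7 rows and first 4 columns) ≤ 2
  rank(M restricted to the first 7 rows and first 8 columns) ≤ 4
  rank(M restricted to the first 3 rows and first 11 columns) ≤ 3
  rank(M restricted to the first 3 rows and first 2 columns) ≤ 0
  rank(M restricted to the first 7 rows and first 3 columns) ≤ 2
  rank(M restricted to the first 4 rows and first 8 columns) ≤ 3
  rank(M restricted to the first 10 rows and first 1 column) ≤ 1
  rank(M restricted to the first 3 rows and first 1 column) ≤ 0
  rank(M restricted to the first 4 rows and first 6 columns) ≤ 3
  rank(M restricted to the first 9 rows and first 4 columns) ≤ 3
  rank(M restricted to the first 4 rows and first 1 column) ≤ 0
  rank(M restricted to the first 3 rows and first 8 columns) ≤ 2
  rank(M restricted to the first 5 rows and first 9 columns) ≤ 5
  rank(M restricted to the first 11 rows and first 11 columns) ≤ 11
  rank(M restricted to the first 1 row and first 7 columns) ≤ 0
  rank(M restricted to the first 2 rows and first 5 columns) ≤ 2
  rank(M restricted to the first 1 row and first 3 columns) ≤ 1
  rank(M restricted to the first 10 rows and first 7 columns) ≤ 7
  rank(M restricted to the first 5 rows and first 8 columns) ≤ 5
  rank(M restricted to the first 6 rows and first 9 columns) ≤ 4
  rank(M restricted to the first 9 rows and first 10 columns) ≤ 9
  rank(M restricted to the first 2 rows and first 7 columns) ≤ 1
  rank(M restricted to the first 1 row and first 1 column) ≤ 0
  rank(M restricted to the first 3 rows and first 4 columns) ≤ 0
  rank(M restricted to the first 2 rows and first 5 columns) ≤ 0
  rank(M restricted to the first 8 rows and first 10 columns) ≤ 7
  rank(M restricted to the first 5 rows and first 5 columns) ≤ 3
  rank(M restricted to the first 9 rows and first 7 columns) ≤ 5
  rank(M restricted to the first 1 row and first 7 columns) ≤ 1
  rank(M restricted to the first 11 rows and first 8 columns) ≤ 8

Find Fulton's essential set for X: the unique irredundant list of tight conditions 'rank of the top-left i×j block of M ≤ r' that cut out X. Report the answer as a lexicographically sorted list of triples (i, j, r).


Computing R[i][j] = min implied NW-rank bound (n=11, 35 conditions):

  row 1: 0 | 0 | 0 | 0 | 0 | 0 | 0 | 0 | 0 | 1 | 1
  row 2: 0 | 0 | 0 | 0 | 0 | 1 | 1 | 1 | 1 | 2 | 2
  row 3: 0 | 0 | 0 | 0 | 1 | 2 | 2 | 2 | 2 | 3 | 3
  row 4: 0 | 1 | 1 | 1 | 2 | 3 | 3 | 3 | 3 | 4 | 4
  row 5: 1 | 2 | 2 | 2 | 3 | 4 | 4 | 4 | 4 | 5 | 5
  row 6: 1 | 2 | 2 | 2 | 3 | 4 | 4 | 4 | 4 | 5 | 6
  row 7: 1 | 2 | 2 | 2 | 3 | 4 | 4 | 4 | 5 | 6 | 7
  row 8: 1 | 2 | 3 | 3 | 4 | 5 | 5 | 5 | 6 | 7 | 8
  row 9: 1 | 2 | 3 | 3 | 4 | 5 | 5 | 6 | 7 | 8 | 9
  row 10: 1 | 2 | 3 | 4 | 5 | 6 | 6 | 7 | 8 | 9 | 10
  row 11: 1 | 2 | 3 | 4 | 5 | 6 | 7 | 8 | 9 | 10 | 11

the unique w with this rank table is (10, 6, 5, 2, 1, 11, 9, 3, 8, 4, 7).

|D(w)|=30, |Ess(w)|=9:

[(1, 9, 0), (2, 5, 0), (3, 4, 0), (4, 1, 0), (6, 9, 4), (7, 4, 2), (7, 8, 4), (9, 4, 3), (9, 7, 5)]


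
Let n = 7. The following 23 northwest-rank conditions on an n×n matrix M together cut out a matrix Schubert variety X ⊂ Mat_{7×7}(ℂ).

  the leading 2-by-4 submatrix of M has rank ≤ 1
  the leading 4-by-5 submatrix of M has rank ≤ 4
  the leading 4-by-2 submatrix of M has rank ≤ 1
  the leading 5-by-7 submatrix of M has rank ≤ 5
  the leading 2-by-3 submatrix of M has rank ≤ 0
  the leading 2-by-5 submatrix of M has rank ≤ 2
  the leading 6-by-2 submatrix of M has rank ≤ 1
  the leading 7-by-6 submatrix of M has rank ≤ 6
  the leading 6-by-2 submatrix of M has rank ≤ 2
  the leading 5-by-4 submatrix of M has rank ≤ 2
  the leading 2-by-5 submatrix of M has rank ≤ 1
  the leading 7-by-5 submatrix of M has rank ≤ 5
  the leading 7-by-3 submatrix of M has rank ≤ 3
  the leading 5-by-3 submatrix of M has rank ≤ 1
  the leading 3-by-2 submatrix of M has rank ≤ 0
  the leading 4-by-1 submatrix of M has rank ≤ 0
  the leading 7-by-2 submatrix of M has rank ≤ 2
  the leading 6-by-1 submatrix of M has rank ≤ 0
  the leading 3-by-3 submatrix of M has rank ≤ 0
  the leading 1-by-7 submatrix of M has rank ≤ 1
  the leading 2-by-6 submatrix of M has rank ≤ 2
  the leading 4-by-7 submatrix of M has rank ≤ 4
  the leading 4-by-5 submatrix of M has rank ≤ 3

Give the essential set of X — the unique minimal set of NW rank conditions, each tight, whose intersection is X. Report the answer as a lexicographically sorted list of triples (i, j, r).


The tightest implied rank at each (i,j), from the 23 conditions:

  i=1: 0  0  0  1  1  1  1
  i=2: 0  0  0  1  1  2  2
  i=3: 0  0  0  1  2  3  3
  i=4: 0  1  1  2  3  4  4
  i=5: 0  1  1  2  3  4  5
  i=6: 0  1  2  3  4  5  6
  i=7: 1  2  3  4  5  6  7

giving w = (4, 6, 5, 2, 7, 3, 1) via Δ²R.

ℓ(w)=14; the 4 essential cells (i,j,r):

[(2, 5, 1), (3, 3, 0), (5, 3, 1), (6, 1, 0)]
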